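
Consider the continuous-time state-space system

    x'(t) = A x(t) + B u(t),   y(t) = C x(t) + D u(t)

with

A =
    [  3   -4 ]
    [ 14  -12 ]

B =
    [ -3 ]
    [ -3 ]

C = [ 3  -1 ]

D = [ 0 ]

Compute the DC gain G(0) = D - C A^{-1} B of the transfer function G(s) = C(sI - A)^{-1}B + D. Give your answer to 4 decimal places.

G(0) = C(-A)^{-1}B + D = -C A^{-1} B + D.
det A = 20, so A^{-1} = (1/20)·adj(A) = [[-3/5, 1/5], [-7/10, 3/20]]
A^{-1} B = [6/5, 33/20]^T
C A^{-1} B = 39/20
G(0) = D - C A^{-1} B = 0 - (39/20) = -39/20 ≈ -1.9500

-1.9500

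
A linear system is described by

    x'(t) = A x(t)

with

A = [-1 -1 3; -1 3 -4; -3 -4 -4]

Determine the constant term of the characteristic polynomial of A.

Expand det(sI - A) for the 3×3 matrix.
p(s) = s^3 + 2s^2 - 19s - 59.
(Check: constant term = det(-A) = (-1)^3 det A = -59; coefficient of s^2 = -tr A = 2.)
The constant term is -59.

-59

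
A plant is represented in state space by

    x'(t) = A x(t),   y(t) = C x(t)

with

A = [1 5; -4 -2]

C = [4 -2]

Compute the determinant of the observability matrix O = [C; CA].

CA = [[12, 24]]
Observability matrix O = [C; CA] = [[4, -2], [12, 24]]
det(O) = 4·24 - (-2)·12 = 96 - (-24) = 120
Since det(O) ≠ 0, rank(O) = 2 and the system is completely observable.

120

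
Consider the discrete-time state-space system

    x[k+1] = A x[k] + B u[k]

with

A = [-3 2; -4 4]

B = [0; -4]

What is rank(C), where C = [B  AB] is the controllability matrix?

AB = [[-8], [-16]]
Controllability matrix C = [B  AB] = [[0, -8], [-4, -16]]
det(C) = 0·(-16) - (-8)·(-4) = 0 - 32 = -32 ≠ 0, so rank(C) = 2.
rank(C) = 2 = n, so the pair (A, B) is completely controllable.

2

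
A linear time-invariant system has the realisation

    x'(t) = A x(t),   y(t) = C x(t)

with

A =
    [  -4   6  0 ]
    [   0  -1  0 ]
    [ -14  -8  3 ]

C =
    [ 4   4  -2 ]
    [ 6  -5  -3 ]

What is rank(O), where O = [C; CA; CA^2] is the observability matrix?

2

CA = [[12, 36, -6], [18, 65, -9]]
CA^2 = [[36, 84, -18], [54, 115, -27]]
Observability matrix O = [C; CA; CA^2] = [[4, 4, -2], [6, -5, -3], [12, 36, -6], [18, 65, -9], [36, 84, -18], [54, 115, -27]]
The columns c1, c2, c3 of O are linearly dependent: c1 + 2·c3 = 0 (check each entry), so rank(O) ≤ 2.
The 2×2 minor from rows 1, 2, columns 1, 2 is 4·(-5) - 4·6 = -20 - 24 = -44 ≠ 0, so rank(O) = 2.
rank(O) = 2 < n = 3, so the pair (A, C) is not completely observable.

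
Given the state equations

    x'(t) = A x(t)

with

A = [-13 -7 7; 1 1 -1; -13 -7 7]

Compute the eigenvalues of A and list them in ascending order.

det(sI - A) = s^3 - (tr A)s^2 + (M11 + M22 + M33)s - det A, where Mii is the 2×2 principal minor of A obtained by deleting row i and column i.
tr A = (-13) + 1 + 7 = -5; M11 = 1·7 - (-1)·(-7) = 7 - 7 = 0; M22 = (-13)·7 - 7·(-13) = -91 - (-91) = 0; M33 = (-13)·1 - (-7)·1 = -13 - (-7) = -6; sum of minors = -6.
det A = (-13)·(1·7 - (-1)·(-7)) - (-7)·(1·7 - (-1)·(-13)) + 7·(1·(-7) - 1·(-13)) = (-13)·0 - (-7)·(-6) + 7·6 = 0.
So p(s) = det(sI - A) = s^3 + 5s^2 - 6s.
The constant term is 0, so p(s) = s(s^2 + 5s - 6).
Factor s^2 + 5s - 6: two numbers with sum -5 and product -6 are 1 and -6, so s^2 + 5s - 6 = (s - 1)(s + 6).
Hence p(s) = s (s - 1) (s + 6), with roots -6, 0, 1.
At least one eigenvalue has non-negative real part, so the system is not asymptotically stable.

-6, 0, 1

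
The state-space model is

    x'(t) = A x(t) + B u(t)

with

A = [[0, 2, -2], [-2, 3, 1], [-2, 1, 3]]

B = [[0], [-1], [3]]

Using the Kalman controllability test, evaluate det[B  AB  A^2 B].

AB = [[-8], [0], [8]]
A^2B = [[-16], [24], [40]]
Controllability matrix C = [B  AB  A^2B] = [[0, -8, -16], [-1, 0, 24], [3, 8, 40]]
Expanding along the first row, det(C) = 0·(0·40 - 24·8) - (-8)·((-1)·40 - 24·3) + (-16)·((-1)·8 - 0·3) = 0·(-192) - (-8)·(-112) + (-16)·(-8) = -768
Since det(C) ≠ 0, rank(C) = 3 and the system is completely controllable.

-768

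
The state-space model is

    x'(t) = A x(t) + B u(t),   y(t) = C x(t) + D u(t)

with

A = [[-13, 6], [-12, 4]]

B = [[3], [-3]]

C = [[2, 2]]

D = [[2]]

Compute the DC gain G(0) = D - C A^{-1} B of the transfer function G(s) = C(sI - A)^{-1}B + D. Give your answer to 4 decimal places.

-8.5000

G(0) = C(-A)^{-1}B + D = -C A^{-1} B + D.
det A = 20, so A^{-1} = (1/20)·adj(A) = [[1/5, -3/10], [3/5, -13/20]]
A^{-1} B = [3/2, 15/4]^T
C A^{-1} B = 21/2
G(0) = D - C A^{-1} B = 2 - (21/2) = -17/2 ≈ -8.5000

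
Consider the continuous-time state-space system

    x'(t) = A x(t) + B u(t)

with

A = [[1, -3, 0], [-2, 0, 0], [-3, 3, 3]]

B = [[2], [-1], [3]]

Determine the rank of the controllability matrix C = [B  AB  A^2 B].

3

AB = [[5], [-4], [0]]
A^2B = [[17], [-10], [-27]]
Controllability matrix C = [B  AB  A^2B] = [[2, 5, 17], [-1, -4, -10], [3, 0, -27]]
det(C) = 2·((-4)·(-27) - (-10)·0) - 5·((-1)·(-27) - (-10)·3) + 17·((-1)·0 - (-4)·3) = 2·108 - 5·57 + 17·12 = 135 ≠ 0, so rank(C) = 3.
rank(C) = 3 = n, so the pair (A, B) is completely controllable.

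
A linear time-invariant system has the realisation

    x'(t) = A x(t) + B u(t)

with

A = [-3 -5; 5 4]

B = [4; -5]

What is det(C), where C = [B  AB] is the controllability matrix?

AB = [[13], [0]]
Controllability matrix C = [B  AB] = [[4, 13], [-5, 0]]
det(C) = 4·0 - 13·(-5) = 0 - (-65) = 65
Since det(C) ≠ 0, rank(C) = 2 and the system is completely controllable.

65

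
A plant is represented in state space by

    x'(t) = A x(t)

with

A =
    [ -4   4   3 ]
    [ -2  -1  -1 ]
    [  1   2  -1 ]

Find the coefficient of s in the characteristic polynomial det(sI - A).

16

Expand det(sI - A) for the 3×3 matrix.
p(s) = s^3 + 6s^2 + 16s + 33.
(Check: constant term = det(-A) = (-1)^3 det A = 33; coefficient of s^2 = -tr A = 6.)
The coefficient of s is 16.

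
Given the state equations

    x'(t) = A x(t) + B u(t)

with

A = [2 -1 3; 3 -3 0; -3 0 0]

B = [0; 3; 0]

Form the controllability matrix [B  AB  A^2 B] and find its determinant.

81

AB = [[-3], [-9], [0]]
A^2B = [[3], [18], [9]]
Controllability matrix C = [B  AB  A^2B] = [[0, -3, 3], [3, -9, 18], [0, 0, 9]]
Expanding along the first row, det(C) = 0·((-9)·9 - 18·0) - (-3)·(3·9 - 18·0) + 3·(3·0 - (-9)·0) = 0·(-81) - (-3)·27 + 3·0 = 81
Since det(C) ≠ 0, rank(C) = 3 and the system is completely controllable.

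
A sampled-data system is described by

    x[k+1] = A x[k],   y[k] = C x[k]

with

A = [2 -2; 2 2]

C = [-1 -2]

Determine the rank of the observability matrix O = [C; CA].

2

CA = [[-6, -2]]
Observability matrix O = [C; CA] = [[-1, -2], [-6, -2]]
det(O) = (-1)·(-2) - (-2)·(-6) = 2 - 12 = -10 ≠ 0, so rank(O) = 2.
rank(O) = 2 = n, so the pair (A, C) is completely observable.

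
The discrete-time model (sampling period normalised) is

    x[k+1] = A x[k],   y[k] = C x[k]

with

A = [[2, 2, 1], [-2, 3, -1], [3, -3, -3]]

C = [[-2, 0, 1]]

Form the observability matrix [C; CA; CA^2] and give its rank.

3

CA = [[-1, -7, -5]]
CA^2 = [[-3, -8, 21]]
Observability matrix O = [C; CA; CA^2] = [[-2, 0, 1], [-1, -7, -5], [-3, -8, 21]]
det(O) = (-2)·((-7)·21 - (-5)·(-8)) - 0·((-1)·21 - (-5)·(-3)) + 1·((-1)·(-8) - (-7)·(-3)) = (-2)·(-187) - 0·(-36) + 1·(-13) = 361 ≠ 0, so rank(O) = 3.
rank(O) = 3 = n, so the pair (A, C) is completely observable.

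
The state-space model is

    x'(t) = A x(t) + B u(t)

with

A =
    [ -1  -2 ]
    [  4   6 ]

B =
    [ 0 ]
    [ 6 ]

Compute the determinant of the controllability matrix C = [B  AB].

72

AB = [[-12], [36]]
Controllability matrix C = [B  AB] = [[0, -12], [6, 36]]
det(C) = 0·36 - (-12)·6 = 0 - (-72) = 72
Since det(C) ≠ 0, rank(C) = 2 and the system is completely controllable.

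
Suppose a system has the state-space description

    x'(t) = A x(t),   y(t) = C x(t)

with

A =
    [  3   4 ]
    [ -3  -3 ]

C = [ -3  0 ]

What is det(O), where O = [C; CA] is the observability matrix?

36

CA = [[-9, -12]]
Observability matrix O = [C; CA] = [[-3, 0], [-9, -12]]
det(O) = (-3)·(-12) - 0·(-9) = 36 - 0 = 36
Since det(O) ≠ 0, rank(O) = 2 and the system is completely observable.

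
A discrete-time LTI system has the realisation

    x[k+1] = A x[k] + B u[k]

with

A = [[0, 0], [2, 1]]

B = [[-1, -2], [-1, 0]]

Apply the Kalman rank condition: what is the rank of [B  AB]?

2

AB = [[0, 0], [-3, -4]]
Controllability matrix C = [B  AB] = [[-1, -2, 0, 0], [-1, 0, -3, -4]]
Take the 2×2 submatrix of C formed by columns 1, 2: [[-1, -2], [-1, 0]]. Its determinant is (-1)·0 - (-2)·(-1) = 0 - 2 = -2 ≠ 0.
So rank(C) ≥ 2; since C has 2 rows, rank(C) = 2.
rank(C) = 2 = n, so the pair (A, B) is completely controllable.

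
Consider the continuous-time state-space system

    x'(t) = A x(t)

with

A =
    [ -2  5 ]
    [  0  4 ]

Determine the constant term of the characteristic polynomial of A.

-8

For a 2×2 matrix, det(sI - A) = s^2 - (tr A)s + det A.
tr A = 2, det A = -8.
So p(s) = s^2 - 2s - 8.
The constant term is -8.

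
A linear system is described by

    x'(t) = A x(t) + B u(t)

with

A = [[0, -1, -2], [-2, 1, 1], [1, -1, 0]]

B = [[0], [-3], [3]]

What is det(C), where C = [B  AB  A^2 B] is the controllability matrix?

0

AB = [[-3], [0], [3]]
A^2B = [[-6], [9], [-3]]
Controllability matrix C = [B  AB  A^2B] = [[0, -3, -6], [-3, 0, 9], [3, 3, -3]]
Expanding along the first row, det(C) = 0·(0·(-3) - 9·3) - (-3)·((-3)·(-3) - 9·3) + (-6)·((-3)·3 - 0·3) = 0·(-27) - (-3)·(-18) + (-6)·(-9) = 0
Since det(C) = 0, rank(C) < 3 and the system is not completely controllable.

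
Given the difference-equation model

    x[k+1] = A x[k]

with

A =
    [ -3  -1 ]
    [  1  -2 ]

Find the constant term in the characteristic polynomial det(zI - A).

For a 2×2 matrix, det(zI - A) = z^2 - (tr A)z + det A.
tr A = -5, det A = 7.
So p(z) = z^2 + 5z + 7.
The constant term is 7.

7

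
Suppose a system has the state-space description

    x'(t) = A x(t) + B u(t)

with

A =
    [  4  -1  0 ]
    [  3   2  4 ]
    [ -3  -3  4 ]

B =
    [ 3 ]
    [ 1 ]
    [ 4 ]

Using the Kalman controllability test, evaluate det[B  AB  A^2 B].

-5332

AB = [[11], [27], [4]]
A^2B = [[17], [103], [-98]]
Controllability matrix C = [B  AB  A^2B] = [[3, 11, 17], [1, 27, 103], [4, 4, -98]]
Expanding along the first row, det(C) = 3·(27·(-98) - 103·4) - 11·(1·(-98) - 103·4) + 17·(1·4 - 27·4) = 3·(-3058) - 11·(-510) + 17·(-104) = -5332
Since det(C) ≠ 0, rank(C) = 3 and the system is completely controllable.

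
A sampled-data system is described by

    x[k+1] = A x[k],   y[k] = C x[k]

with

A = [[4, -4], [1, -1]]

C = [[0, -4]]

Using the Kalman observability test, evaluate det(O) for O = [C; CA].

-16

CA = [[-4, 4]]
Observability matrix O = [C; CA] = [[0, -4], [-4, 4]]
det(O) = 0·4 - (-4)·(-4) = 0 - 16 = -16
Since det(O) ≠ 0, rank(O) = 2 and the system is completely observable.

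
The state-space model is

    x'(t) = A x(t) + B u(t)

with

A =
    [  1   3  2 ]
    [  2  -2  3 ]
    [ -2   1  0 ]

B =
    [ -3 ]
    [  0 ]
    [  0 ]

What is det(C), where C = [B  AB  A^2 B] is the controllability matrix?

AB = [[-3], [-6], [6]]
A^2B = [[-9], [24], [0]]
Controllability matrix C = [B  AB  A^2B] = [[-3, -3, -9], [0, -6, 24], [0, 6, 0]]
Expanding along the first row, det(C) = (-3)·((-6)·0 - 24·6) - (-3)·(0·0 - 24·0) + (-9)·(0·6 - (-6)·0) = (-3)·(-144) - (-3)·0 + (-9)·0 = 432
Since det(C) ≠ 0, rank(C) = 3 and the system is completely controllable.

432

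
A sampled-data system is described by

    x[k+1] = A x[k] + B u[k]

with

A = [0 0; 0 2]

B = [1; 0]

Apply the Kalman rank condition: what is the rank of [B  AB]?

AB = [[0], [0]]
Controllability matrix C = [B  AB] = [[1, 0], [0, 0]]
Every column of C is a scalar multiple of column 1 = [1, 0] (multipliers 1, 0), so the columns span a one-dimensional space.
C ≠ 0, hence rank(C) = 1.
rank(C) = 1 < n = 2, so the pair (A, B) is not completely controllable.

1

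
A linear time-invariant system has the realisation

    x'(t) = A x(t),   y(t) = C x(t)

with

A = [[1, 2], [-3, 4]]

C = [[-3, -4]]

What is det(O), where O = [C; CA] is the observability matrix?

CA = [[9, -22]]
Observability matrix O = [C; CA] = [[-3, -4], [9, -22]]
det(O) = (-3)·(-22) - (-4)·9 = 66 - (-36) = 102
Since det(O) ≠ 0, rank(O) = 2 and the system is completely observable.

102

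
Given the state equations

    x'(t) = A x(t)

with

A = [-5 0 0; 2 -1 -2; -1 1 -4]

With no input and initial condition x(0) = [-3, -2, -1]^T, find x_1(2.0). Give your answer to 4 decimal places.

det(sI - A) = s^3 - (tr A)s^2 + (M11 + M22 + M33)s - det A, where Mii is the 2×2 principal minor of A obtained by deleting row i and column i.
tr A = (-5) + (-1) + (-4) = -10; M11 = (-1)·(-4) - (-2)·1 = 4 - (-2) = 6; M22 = (-5)·(-4) - 0·(-1) = 20 - 0 = 20; M33 = (-5)·(-1) - 0·2 = 5 - 0 = 5; sum of minors = 31.
det A = (-5)·((-1)·(-4) - (-2)·1) - 0·(2·(-4) - (-2)·(-1)) + 0·(2·1 - (-1)·(-1)) = (-5)·6 - 0·(-10) + 0·1 = -30.
So p(s) = det(sI - A) = s^3 + 10s^2 + 31s + 30.
Rational-root test: any integer root divides 30. Testing small divisors, s = -2 works: p(-2) = -8 + 40 + (-62) + 30 = 0, so (s + 2) is a factor.
Dividing, p(s) = (s + 2)(s^2 + 8s + 15).
Factor s^2 + 8s + 15: two numbers with sum -8 and product 15 are -3 and -5, so s^2 + 8s + 15 = (s + 3)(s + 5).
Hence p(s) = (s + 2) (s + 3) (s + 5), with roots -5, -3, -2.
The eigenvalues -5, -3, -2 are distinct and real, so A is diagonalisable and x(t) = e^{At} x(0) = V diag(e^{λ_i t}) V^{-1} x(0), where the columns of V are the eigenvectors.
λ = -5: A - (-5)I = [[0, 0, 0], [2, 4, -2], [-1, 1, 1]]. v must be orthogonal to every row; (row 2) × (row 3) = [6, 0, 6], so take v_1 = [1, 0, 1]^T.
λ = -3: A - (-3)I = [[-2, 0, 0], [2, 2, -2], [-1, 1, -1]]. v must be orthogonal to every row; (row 1) × (row 2) = [0, -4, -4], so take v_2 = [0, 1, 1]^T.
λ = -2: A - (-2)I = [[-3, 0, 0], [2, 1, -2], [-1, 1, -2]]. v must be orthogonal to every row; (row 1) × (row 2) = [0, -6, -3], so take v_3 = [0, 2, 1]^T.
V = [v_1 v_2 v_3] = [[1, 0, 0], [0, 1, 2], [1, 1, 1]] has det V = -1, so V^{-1} = adj(V)/det V = [[1, 0, 0], [-2, -1, 2], [1, 1, -1]].
Modal coordinates z(0) = V^{-1} x(0): 1·(-3) + 0·(-2) + 0·(-1) = -3; (-2)·(-3) + (-1)·(-2) + 2·(-1) = 6; 1·(-3) + 1·(-2) + (-1)·(-1) = -4; so z(0) = [-3, 6, -4]^T.
x_1(t) = Σ_i (v_i)_1 · z_i(0) · e^{λ_i t} (row 1 of V times the modal terms).
x_1(2.0) = 1·(-3)·e^{-5·2.0} + 0·6·e^{-3·2.0} + 0·(-4)·e^{-2·2.0} = (-3)·0.000045 + 0·0.002479 + 0·0.018316 = -0.0001.

-0.0001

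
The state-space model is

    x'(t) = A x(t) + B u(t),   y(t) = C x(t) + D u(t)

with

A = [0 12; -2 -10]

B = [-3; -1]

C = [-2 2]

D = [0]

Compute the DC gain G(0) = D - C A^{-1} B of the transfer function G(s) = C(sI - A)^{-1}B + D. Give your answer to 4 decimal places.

G(0) = C(-A)^{-1}B + D = -C A^{-1} B + D.
det A = 24, so A^{-1} = (1/24)·adj(A) = [[-5/12, -1/2], [1/12, 0]]
A^{-1} B = [7/4, -1/4]^T
C A^{-1} B = -4
G(0) = D - C A^{-1} B = 0 - (-4) = 4

4.0000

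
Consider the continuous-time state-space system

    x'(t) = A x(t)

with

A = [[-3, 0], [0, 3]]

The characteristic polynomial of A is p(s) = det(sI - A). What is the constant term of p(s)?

For a 2×2 matrix, det(sI - A) = s^2 - (tr A)s + det A.
tr A = 0, det A = -9.
So p(s) = s^2 - 9.
The constant term is -9.

-9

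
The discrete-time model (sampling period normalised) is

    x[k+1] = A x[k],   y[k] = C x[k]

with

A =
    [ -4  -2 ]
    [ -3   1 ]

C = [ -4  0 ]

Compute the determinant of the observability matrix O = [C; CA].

CA = [[16, 8]]
Observability matrix O = [C; CA] = [[-4, 0], [16, 8]]
det(O) = (-4)·8 - 0·16 = -32 - 0 = -32
Since det(O) ≠ 0, rank(O) = 2 and the system is completely observable.

-32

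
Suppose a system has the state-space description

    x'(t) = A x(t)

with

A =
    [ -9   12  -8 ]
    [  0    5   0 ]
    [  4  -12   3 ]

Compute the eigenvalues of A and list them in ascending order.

det(sI - A) = s^3 - (tr A)s^2 + (M11 + M22 + M33)s - det A, where Mii is the 2×2 principal minor of A obtained by deleting row i and column i.
tr A = (-9) + 5 + 3 = -1; M11 = 5·3 - 0·(-12) = 15 - 0 = 15; M22 = (-9)·3 - (-8)·4 = -27 - (-32) = 5; M33 = (-9)·5 - 12·0 = -45 - 0 = -45; sum of minors = -25.
det A = (-9)·(5·3 - 0·(-12)) - 12·(0·3 - 0·4) + (-8)·(0·(-12) - 5·4) = (-9)·15 - 12·0 + (-8)·(-20) = 25.
So p(s) = det(sI - A) = s^3 + s^2 - 25s - 25.
Rational-root test: any integer root divides -25. Testing small divisors, s = -1 works: p(-1) = -1 + 1 + 25 + (-25) = 0, so (s + 1) is a factor.
Dividing, p(s) = (s + 1)(s^2 - 25).
Factor s^2 - 25: two numbers with sum 0 and product -25 are 5 and -5, so s^2 - 25 = (s - 5)(s + 5).
Hence p(s) = (s - 5) (s + 1) (s + 5), with roots -5, -1, 5.
At least one eigenvalue has non-negative real part, so the system is not asymptotically stable.

-5, -1, 5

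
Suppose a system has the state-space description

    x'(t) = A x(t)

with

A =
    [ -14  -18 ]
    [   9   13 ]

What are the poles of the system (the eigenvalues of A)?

det(sI - A) = s^2 - (tr A)s + det A, with tr A = (-14) + 13 = -1 and det A = (-14)·13 - (-18)·9 = -182 - (-162) = -20.
So p(s) = det(sI - A) = s^2 + s - 20.
Factor s^2 + s - 20: two numbers with sum -1 and product -20 are 4 and -5, so s^2 + s - 20 = (s - 4)(s + 5).
Hence p(s) = (s - 4) (s + 5), with roots -5, 4.
At least one eigenvalue has non-negative real part, so the system is not asymptotically stable.

-5, 4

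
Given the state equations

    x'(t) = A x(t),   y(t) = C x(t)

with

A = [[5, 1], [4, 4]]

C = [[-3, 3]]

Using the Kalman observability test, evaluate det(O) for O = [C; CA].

-18

CA = [[-3, 9]]
Observability matrix O = [C; CA] = [[-3, 3], [-3, 9]]
det(O) = (-3)·9 - 3·(-3) = -27 - (-9) = -18
Since det(O) ≠ 0, rank(O) = 2 and the system is completely observable.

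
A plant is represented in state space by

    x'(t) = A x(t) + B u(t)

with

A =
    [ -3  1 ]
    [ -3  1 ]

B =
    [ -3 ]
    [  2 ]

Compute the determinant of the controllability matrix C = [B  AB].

AB = [[11], [11]]
Controllability matrix C = [B  AB] = [[-3, 11], [2, 11]]
det(C) = (-3)·11 - 11·2 = -33 - 22 = -55
Since det(C) ≠ 0, rank(C) = 2 and the system is completely controllable.

-55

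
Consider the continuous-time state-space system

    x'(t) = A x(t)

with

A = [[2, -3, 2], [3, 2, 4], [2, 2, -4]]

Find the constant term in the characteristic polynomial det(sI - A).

88

Expand det(sI - A) for the 3×3 matrix.
p(s) = s^3 - 15s + 88.
(Check: constant term = det(-A) = (-1)^3 det A = 88; coefficient of s^2 = -tr A = 0.)
The constant term is 88.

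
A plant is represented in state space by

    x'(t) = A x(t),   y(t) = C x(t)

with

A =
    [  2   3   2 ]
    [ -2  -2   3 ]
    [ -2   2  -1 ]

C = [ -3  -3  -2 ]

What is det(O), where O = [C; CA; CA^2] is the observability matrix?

1200

CA = [[4, -7, -13]]
CA^2 = [[48, 0, 0]]
Observability matrix O = [C; CA; CA^2] = [[-3, -3, -2], [4, -7, -13], [48, 0, 0]]
Expanding along the first row, det(O) = (-3)·((-7)·0 - (-13)·0) - (-3)·(4·0 - (-13)·48) + (-2)·(4·0 - (-7)·48) = (-3)·0 - (-3)·624 + (-2)·336 = 1200
Since det(O) ≠ 0, rank(O) = 3 and the system is completely observable.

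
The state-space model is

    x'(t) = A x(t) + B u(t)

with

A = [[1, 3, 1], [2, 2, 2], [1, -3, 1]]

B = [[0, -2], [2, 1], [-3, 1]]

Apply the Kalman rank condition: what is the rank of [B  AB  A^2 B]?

AB = [[3, 2], [-2, 0], [-9, -4]]
A^2B = [[-12, -2], [-16, -4], [0, -2]]
Controllability matrix C = [B  AB  A^2B] = [[0, -2, 3, 2, -12, -2], [2, 1, -2, 0, -16, -4], [-3, 1, -9, -4, 0, -2]]
Take the 3×3 submatrix of C formed by columns 1, 2, 3: [[0, -2, 3], [2, 1, -2], [-3, 1, -9]]. Its determinant is 0·(1·(-9) - (-2)·1) - (-2)·(2·(-9) - (-2)·(-3)) + 3·(2·1 - 1·(-3)) = 0·(-7) - (-2)·(-24) + 3·5 = -33 ≠ 0.
So rank(C) ≥ 3; since C has 3 rows, rank(C) = 3.
rank(C) = 3 = n, so the pair (A, B) is completely controllable.

3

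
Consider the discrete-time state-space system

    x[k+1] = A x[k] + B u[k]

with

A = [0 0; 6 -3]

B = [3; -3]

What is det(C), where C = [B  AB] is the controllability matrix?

AB = [[0], [27]]
Controllability matrix C = [B  AB] = [[3, 0], [-3, 27]]
det(C) = 3·27 - 0·(-3) = 81 - 0 = 81
Since det(C) ≠ 0, rank(C) = 2 and the system is completely controllable.

81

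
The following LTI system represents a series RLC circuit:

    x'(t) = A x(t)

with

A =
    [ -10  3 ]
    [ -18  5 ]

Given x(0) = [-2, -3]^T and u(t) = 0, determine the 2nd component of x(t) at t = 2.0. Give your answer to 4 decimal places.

det(sI - A) = s^2 - (tr A)s + det A, with tr A = (-10) + 5 = -5 and det A = (-10)·5 - 3·(-18) = -50 - (-54) = 4.
So p(s) = det(sI - A) = s^2 + 5s + 4.
Factor s^2 + 5s + 4: two numbers with sum -5 and product 4 are -1 and -4, so s^2 + 5s + 4 = (s + 1)(s + 4).
Hence p(s) = (s + 1) (s + 4), with roots -4, -1.
The eigenvalues -4, -1 are distinct and real, so A is diagonalisable and x(t) = e^{At} x(0) = V diag(e^{λ_i t}) V^{-1} x(0), where the columns of V are the eigenvectors.
λ = -4: A - (-4)I = [[-6, 3], [-18, 9]]. Row 1 gives (-6)·v1 + 3·v2 = 0, so take v_1 = [-1, -2]^T.
λ = -1: A - (-1)I = [[-9, 3], [-18, 6]]. Row 1 gives (-9)·v1 + 3·v2 = 0, so take v_2 = [1, 3]^T.
V = [v_1 v_2] = [[-1, 1], [-2, 3]] has det V = -1, so V^{-1} = adj(V)/det V = [[-3, 1], [-2, 1]].
Modal coordinates z(0) = V^{-1} x(0): (-3)·(-2) + 1·(-3) = 3; (-2)·(-2) + 1·(-3) = 1; so z(0) = [3, 1]^T.
x_2(t) = Σ_i (v_i)_2 · z_i(0) · e^{λ_i t} (row 2 of V times the modal terms).
x_2(2.0) = (-2)·3·e^{-4·2.0} + 3·1·e^{-1·2.0} = (-6)·0.000335 + 3·0.135335 = 0.4040.

0.4040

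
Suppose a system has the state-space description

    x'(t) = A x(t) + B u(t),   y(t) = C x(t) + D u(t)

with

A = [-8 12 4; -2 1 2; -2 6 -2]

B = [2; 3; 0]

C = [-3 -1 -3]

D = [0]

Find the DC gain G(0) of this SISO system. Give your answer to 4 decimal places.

-23.3333

G(0) = C(-A)^{-1}B + D = -C A^{-1} B + D.
det A = -24, so A^{-1} = (1/-24)·adj(A) = [[7/12, -2, -5/6], [1/3, -1, -1/3], [5/12, -1, -2/3]]
A^{-1} B = [-29/6, -7/3, -13/6]^T
C A^{-1} B = 70/3
G(0) = D - C A^{-1} B = 0 - (70/3) = -70/3 ≈ -23.3333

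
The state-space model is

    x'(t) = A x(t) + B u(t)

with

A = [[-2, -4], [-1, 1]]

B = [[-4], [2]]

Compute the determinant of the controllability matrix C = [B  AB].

AB = [[0], [6]]
Controllability matrix C = [B  AB] = [[-4, 0], [2, 6]]
det(C) = (-4)·6 - 0·2 = -24 - 0 = -24
Since det(C) ≠ 0, rank(C) = 2 and the system is completely controllable.

-24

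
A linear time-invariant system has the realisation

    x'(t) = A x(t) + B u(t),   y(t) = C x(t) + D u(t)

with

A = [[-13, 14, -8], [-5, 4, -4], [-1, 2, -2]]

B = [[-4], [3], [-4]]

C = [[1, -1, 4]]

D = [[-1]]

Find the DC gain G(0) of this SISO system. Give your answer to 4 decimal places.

-2.1667

G(0) = C(-A)^{-1}B + D = -C A^{-1} B + D.
det A = -36, so A^{-1} = (1/-36)·adj(A) = [[0, -1/3, 2/3], [1/6, -1/2, 1/3], [1/6, -1/3, -1/2]]
A^{-1} B = [-11/3, -7/2, 1/3]^T
C A^{-1} B = 7/6
G(0) = D - C A^{-1} B = -1 - (7/6) = -13/6 ≈ -2.1667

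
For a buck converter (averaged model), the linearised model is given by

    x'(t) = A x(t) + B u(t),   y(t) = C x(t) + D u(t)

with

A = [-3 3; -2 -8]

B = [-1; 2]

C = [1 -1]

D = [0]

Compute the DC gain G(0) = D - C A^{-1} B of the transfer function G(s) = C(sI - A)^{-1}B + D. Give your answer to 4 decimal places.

-0.3333

G(0) = C(-A)^{-1}B + D = -C A^{-1} B + D.
det A = 30, so A^{-1} = (1/30)·adj(A) = [[-4/15, -1/10], [1/15, -1/10]]
A^{-1} B = [1/15, -4/15]^T
C A^{-1} B = 1/3
G(0) = D - C A^{-1} B = 0 - (1/3) = -1/3 ≈ -0.3333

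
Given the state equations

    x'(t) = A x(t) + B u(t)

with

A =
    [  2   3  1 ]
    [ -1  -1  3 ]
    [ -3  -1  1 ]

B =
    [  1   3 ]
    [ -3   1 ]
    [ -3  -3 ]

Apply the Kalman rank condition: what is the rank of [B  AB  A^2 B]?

3

AB = [[-10, 6], [-7, -13], [-3, -13]]
A^2B = [[-44, -40], [8, -32], [34, -18]]
Controllability matrix C = [B  AB  A^2B] = [[1, 3, -10, 6, -44, -40], [-3, 1, -7, -13, 8, -32], [-3, -3, -3, -13, 34, -18]]
Take the 3×3 submatrix of C formed by columns 1, 2, 3: [[1, 3, -10], [-3, 1, -7], [-3, -3, -3]]. Its determinant is 1·(1·(-3) - (-7)·(-3)) - 3·((-3)·(-3) - (-7)·(-3)) + (-10)·((-3)·(-3) - 1·(-3)) = 1·(-24) - 3·(-12) + (-10)·12 = -108 ≠ 0.
So rank(C) ≥ 3; since C has 3 rows, rank(C) = 3.
rank(C) = 3 = n, so the pair (A, B) is completely controllable.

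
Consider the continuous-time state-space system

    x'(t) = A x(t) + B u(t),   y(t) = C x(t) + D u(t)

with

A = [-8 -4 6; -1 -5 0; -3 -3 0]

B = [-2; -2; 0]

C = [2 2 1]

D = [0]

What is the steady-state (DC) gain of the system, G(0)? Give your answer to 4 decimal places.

0.6667

G(0) = C(-A)^{-1}B + D = -C A^{-1} B + D.
det A = -72, so A^{-1} = (1/-72)·adj(A) = [[0, 1/4, -5/12], [0, -1/4, 1/12], [1/6, 1/6, -1/2]]
A^{-1} B = [-1/2, 1/2, -2/3]^T
C A^{-1} B = -2/3
G(0) = D - C A^{-1} B = 0 - (-2/3) = 2/3 ≈ 0.6667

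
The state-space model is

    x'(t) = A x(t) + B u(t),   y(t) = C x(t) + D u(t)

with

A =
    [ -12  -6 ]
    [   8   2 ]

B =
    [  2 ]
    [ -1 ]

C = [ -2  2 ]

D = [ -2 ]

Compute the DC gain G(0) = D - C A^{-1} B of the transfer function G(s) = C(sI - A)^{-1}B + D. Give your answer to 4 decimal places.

-1.8333

G(0) = C(-A)^{-1}B + D = -C A^{-1} B + D.
det A = 24, so A^{-1} = (1/24)·adj(A) = [[1/12, 1/4], [-1/3, -1/2]]
A^{-1} B = [-1/12, -1/6]^T
C A^{-1} B = -1/6
G(0) = D - C A^{-1} B = -2 - (-1/6) = -11/6 ≈ -1.8333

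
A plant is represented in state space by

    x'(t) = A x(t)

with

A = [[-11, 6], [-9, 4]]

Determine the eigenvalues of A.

-5, -2

det(sI - A) = s^2 - (tr A)s + det A, with tr A = (-11) + 4 = -7 and det A = (-11)·4 - 6·(-9) = -44 - (-54) = 10.
So p(s) = det(sI - A) = s^2 + 7s + 10.
Factor s^2 + 7s + 10: two numbers with sum -7 and product 10 are -2 and -5, so s^2 + 7s + 10 = (s + 2)(s + 5).
Hence p(s) = (s + 2) (s + 5), with roots -5, -2.
All eigenvalues have negative real part, so the system is asymptotically stable.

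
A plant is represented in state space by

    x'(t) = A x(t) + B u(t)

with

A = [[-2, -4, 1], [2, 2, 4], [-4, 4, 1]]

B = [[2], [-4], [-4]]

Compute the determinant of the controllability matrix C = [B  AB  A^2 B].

-992

AB = [[8], [-20], [-28]]
A^2B = [[36], [-136], [-140]]
Controllability matrix C = [B  AB  A^2B] = [[2, 8, 36], [-4, -20, -136], [-4, -28, -140]]
Expanding along the first row, det(C) = 2·((-20)·(-140) - (-136)·(-28)) - 8·((-4)·(-140) - (-136)·(-4)) + 36·((-4)·(-28) - (-20)·(-4)) = 2·(-1008) - 8·16 + 36·32 = -992
Since det(C) ≠ 0, rank(C) = 3 and the system is completely controllable.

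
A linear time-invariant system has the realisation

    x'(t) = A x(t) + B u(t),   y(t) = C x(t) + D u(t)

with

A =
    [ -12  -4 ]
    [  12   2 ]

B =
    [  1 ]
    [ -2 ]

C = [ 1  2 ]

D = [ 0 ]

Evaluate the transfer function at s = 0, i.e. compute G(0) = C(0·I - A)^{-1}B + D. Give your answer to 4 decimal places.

G(0) = C(-A)^{-1}B + D = -C A^{-1} B + D.
det A = 24, so A^{-1} = (1/24)·adj(A) = [[1/12, 1/6], [-1/2, -1/2]]
A^{-1} B = [-1/4, 1/2]^T
C A^{-1} B = 3/4
G(0) = D - C A^{-1} B = 0 - (3/4) = -3/4 ≈ -0.7500

-0.7500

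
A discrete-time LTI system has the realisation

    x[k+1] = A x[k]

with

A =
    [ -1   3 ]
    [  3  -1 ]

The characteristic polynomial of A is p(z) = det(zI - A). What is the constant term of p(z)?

-8

For a 2×2 matrix, det(zI - A) = z^2 - (tr A)z + det A.
tr A = -2, det A = -8.
So p(z) = z^2 + 2z - 8.
The constant term is -8.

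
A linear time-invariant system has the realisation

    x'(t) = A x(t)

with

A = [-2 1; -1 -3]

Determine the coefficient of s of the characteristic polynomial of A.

5

For a 2×2 matrix, det(sI - A) = s^2 - (tr A)s + det A.
tr A = -5, det A = 7.
So p(s) = s^2 + 5s + 7.
The coefficient of s is 5.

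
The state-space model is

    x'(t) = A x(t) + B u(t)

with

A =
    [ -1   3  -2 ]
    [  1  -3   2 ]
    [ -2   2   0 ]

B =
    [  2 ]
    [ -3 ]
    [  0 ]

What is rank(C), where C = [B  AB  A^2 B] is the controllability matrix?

3

AB = [[-11], [11], [-10]]
A^2B = [[64], [-64], [44]]
Controllability matrix C = [B  AB  A^2B] = [[2, -11, 64], [-3, 11, -64], [0, -10, 44]]
det(C) = 2·(11·44 - (-64)·(-10)) - (-11)·((-3)·44 - (-64)·0) + 64·((-3)·(-10) - 11·0) = 2·(-156) - (-11)·(-132) + 64·30 = 156 ≠ 0, so rank(C) = 3.
rank(C) = 3 = n, so the pair (A, B) is completely controllable.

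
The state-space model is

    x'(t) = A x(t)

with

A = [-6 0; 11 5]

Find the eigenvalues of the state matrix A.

det(sI - A) = s^2 - (tr A)s + det A, with tr A = (-6) + 5 = -1 and det A = (-6)·5 - 0·11 = -30 - 0 = -30.
So p(s) = det(sI - A) = s^2 + s - 30.
Factor s^2 + s - 30: two numbers with sum -1 and product -30 are 5 and -6, so s^2 + s - 30 = (s - 5)(s + 6).
Hence p(s) = (s - 5) (s + 6), with roots -6, 5.
At least one eigenvalue has non-negative real part, so the system is not asymptotically stable.

-6, 5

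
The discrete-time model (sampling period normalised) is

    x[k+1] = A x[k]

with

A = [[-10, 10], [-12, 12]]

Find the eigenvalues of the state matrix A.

0, 2

det(zI - A) = z^2 - (tr A)z + det A, with tr A = (-10) + 12 = 2 and det A = (-10)·12 - 10·(-12) = -120 - (-120) = 0.
So p(z) = det(zI - A) = z^2 - 2z.
Factor z^2 - 2z: two numbers with sum 2 and product 0 are 2 and 0, so z^2 - 2z = z(z - 2).
Hence p(z) = z (z - 2), with roots 0, 2.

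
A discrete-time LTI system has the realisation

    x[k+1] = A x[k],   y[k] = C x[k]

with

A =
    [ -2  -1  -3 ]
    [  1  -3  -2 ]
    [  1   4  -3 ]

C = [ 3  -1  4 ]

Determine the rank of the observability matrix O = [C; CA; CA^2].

3

CA = [[-3, 16, -19]]
CA^2 = [[3, -121, 34]]
Observability matrix O = [C; CA; CA^2] = [[3, -1, 4], [-3, 16, -19], [3, -121, 34]]
det(O) = 3·(16·34 - (-19)·(-121)) - (-1)·((-3)·34 - (-19)·3) + 4·((-3)·(-121) - 16·3) = 3·(-1755) - (-1)·(-45) + 4·315 = -4050 ≠ 0, so rank(O) = 3.
rank(O) = 3 = n, so the pair (A, C) is completely observable.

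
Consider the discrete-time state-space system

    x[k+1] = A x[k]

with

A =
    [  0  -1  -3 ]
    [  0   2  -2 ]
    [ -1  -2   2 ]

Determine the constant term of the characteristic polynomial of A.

8

Expand det(zI - A) for the 3×3 matrix.
p(z) = z^3 - 4z^2 - 3z + 8.
(Check: constant term = det(-A) = (-1)^3 det A = 8; coefficient of z^2 = -tr A = -4.)
The constant term is 8.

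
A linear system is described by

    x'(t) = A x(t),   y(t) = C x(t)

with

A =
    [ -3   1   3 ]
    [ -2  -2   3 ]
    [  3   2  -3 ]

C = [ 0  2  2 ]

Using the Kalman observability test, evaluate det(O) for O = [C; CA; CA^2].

-16

CA = [[2, 0, 0]]
CA^2 = [[-6, 2, 6]]
Observability matrix O = [C; CA; CA^2] = [[0, 2, 2], [2, 0, 0], [-6, 2, 6]]
Expanding along the first row, det(O) = 0·(0·6 - 0·2) - 2·(2·6 - 0·(-6)) + 2·(2·2 - 0·(-6)) = 0·0 - 2·12 + 2·4 = -16
Since det(O) ≠ 0, rank(O) = 3 and the system is completely observable.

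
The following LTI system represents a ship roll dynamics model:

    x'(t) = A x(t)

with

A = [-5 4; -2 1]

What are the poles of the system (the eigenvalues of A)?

-3, -1

det(sI - A) = s^2 - (tr A)s + det A, with tr A = (-5) + 1 = -4 and det A = (-5)·1 - 4·(-2) = -5 - (-8) = 3.
So p(s) = det(sI - A) = s^2 + 4s + 3.
Factor s^2 + 4s + 3: two numbers with sum -4 and product 3 are -1 and -3, so s^2 + 4s + 3 = (s + 1)(s + 3).
Hence p(s) = (s + 1) (s + 3), with roots -3, -1.
All eigenvalues have negative real part, so the system is asymptotically stable.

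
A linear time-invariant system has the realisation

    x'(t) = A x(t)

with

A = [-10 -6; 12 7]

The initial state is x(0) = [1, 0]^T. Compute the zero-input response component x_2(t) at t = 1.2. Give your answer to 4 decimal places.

det(sI - A) = s^2 - (tr A)s + det A, with tr A = (-10) + 7 = -3 and det A = (-10)·7 - (-6)·12 = -70 - (-72) = 2.
So p(s) = det(sI - A) = s^2 + 3s + 2.
Factor s^2 + 3s + 2: two numbers with sum -3 and product 2 are -1 and -2, so s^2 + 3s + 2 = (s + 1)(s + 2).
Hence p(s) = (s + 1) (s + 2), with roots -2, -1.
The eigenvalues -2, -1 are distinct and real, so A is diagonalisable and x(t) = e^{At} x(0) = V diag(e^{λ_i t}) V^{-1} x(0), where the columns of V are the eigenvectors.
λ = -2: A - (-2)I = [[-8, -6], [12, 9]]. Row 1 gives (-8)·v1 + (-6)·v2 = 0, so take v_1 = [-3, 4]^T.
λ = -1: A - (-1)I = [[-9, -6], [12, 8]]. Row 1 gives (-9)·v1 + (-6)·v2 = 0, so take v_2 = [-2, 3]^T.
V = [v_1 v_2] = [[-3, -2], [4, 3]] has det V = -1, so V^{-1} = adj(V)/det V = [[-3, -2], [4, 3]].
Modal coordinates z(0) = V^{-1} x(0): (-3)·1 + (-2)·0 = -3; 4·1 + 3·0 = 4; so z(0) = [-3, 4]^T.
x_2(t) = Σ_i (v_i)_2 · z_i(0) · e^{λ_i t} (row 2 of V times the modal terms).
x_2(1.2) = 4·(-3)·e^{-2·1.2} + 3·4·e^{-1·1.2} = (-12)·0.090718 + 12·0.301194 = 2.5257.

2.5257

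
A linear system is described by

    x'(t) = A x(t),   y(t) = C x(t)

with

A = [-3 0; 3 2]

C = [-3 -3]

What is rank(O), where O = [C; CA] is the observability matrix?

2

CA = [[0, -6]]
Observability matrix O = [C; CA] = [[-3, -3], [0, -6]]
det(O) = (-3)·(-6) - (-3)·0 = 18 - 0 = 18 ≠ 0, so rank(O) = 2.
rank(O) = 2 = n, so the pair (A, C) is completely observable.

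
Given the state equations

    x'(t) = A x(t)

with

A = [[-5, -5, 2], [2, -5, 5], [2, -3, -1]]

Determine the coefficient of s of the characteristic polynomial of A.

56

Expand det(sI - A) for the 3×3 matrix.
p(s) = s^3 + 11s^2 + 56s + 152.
(Check: constant term = det(-A) = (-1)^3 det A = 152; coefficient of s^2 = -tr A = 11.)
The coefficient of s is 56.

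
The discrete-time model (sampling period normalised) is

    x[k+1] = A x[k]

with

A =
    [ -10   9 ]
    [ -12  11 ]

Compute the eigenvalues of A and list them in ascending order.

-1, 2

det(zI - A) = z^2 - (tr A)z + det A, with tr A = (-10) + 11 = 1 and det A = (-10)·11 - 9·(-12) = -110 - (-108) = -2.
So p(z) = det(zI - A) = z^2 - z - 2.
Factor z^2 - z - 2: two numbers with sum 1 and product -2 are 2 and -1, so z^2 - z - 2 = (z - 2)(z + 1).
Hence p(z) = (z - 2) (z + 1), with roots -1, 2.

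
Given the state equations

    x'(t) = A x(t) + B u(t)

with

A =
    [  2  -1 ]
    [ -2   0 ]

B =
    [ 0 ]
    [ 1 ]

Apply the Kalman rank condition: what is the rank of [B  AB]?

AB = [[-1], [0]]
Controllability matrix C = [B  AB] = [[0, -1], [1, 0]]
det(C) = 0·0 - (-1)·1 = 0 - (-1) = 1 ≠ 0, so rank(C) = 2.
rank(C) = 2 = n, so the pair (A, B) is completely controllable.

2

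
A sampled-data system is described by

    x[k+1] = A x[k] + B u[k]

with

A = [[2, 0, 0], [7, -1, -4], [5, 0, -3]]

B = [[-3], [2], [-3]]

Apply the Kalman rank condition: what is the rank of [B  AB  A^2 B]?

AB = [[-6], [-11], [-6]]
A^2B = [[-12], [-7], [-12]]
Controllability matrix C = [B  AB  A^2B] = [[-3, -6, -12], [2, -11, -7], [-3, -6, -12]]
The rows r1, r2, r3 of C are linearly dependent: -r1 + r3 = 0 (check each entry), so rank(C) ≤ 2.
The 2×2 minor from rows 1, 2, columns 1, 2 is (-3)·(-11) - (-6)·2 = 33 - (-12) = 45 ≠ 0, so rank(C) = 2.
rank(C) = 2 < n = 3, so the pair (A, B) is not completely controllable.

2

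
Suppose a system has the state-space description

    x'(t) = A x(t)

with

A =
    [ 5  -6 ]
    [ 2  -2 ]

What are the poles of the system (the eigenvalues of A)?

1, 2

det(sI - A) = s^2 - (tr A)s + det A, with tr A = 5 + (-2) = 3 and det A = 5·(-2) - (-6)·2 = -10 - (-12) = 2.
So p(s) = det(sI - A) = s^2 - 3s + 2.
Factor s^2 - 3s + 2: two numbers with sum 3 and product 2 are 2 and 1, so s^2 - 3s + 2 = (s - 2)(s - 1).
Hence p(s) = (s - 2) (s - 1), with roots 1, 2.
At least one eigenvalue has non-negative real part, so the system is not asymptotically stable.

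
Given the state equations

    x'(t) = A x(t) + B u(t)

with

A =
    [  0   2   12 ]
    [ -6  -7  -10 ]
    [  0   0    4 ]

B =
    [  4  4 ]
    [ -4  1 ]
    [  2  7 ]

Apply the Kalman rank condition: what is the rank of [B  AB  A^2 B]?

AB = [[16, 86], [-16, -101], [8, 28]]
A^2B = [[64, 134], [-64, -89], [32, 112]]
Controllability matrix C = [B  AB  A^2B] = [[4, 4, 16, 86, 64, 134], [-4, 1, -16, -101, -64, -89], [2, 7, 8, 28, 32, 112]]
The rows r1, r2, r3 of C are linearly dependent: -3·r1 - 2·r2 + 2·r3 = 0 (check each entry), so rank(C) ≤ 2.
The 2×2 minor from rows 1, 2, columns 1, 2 is 4·1 - 4·(-4) = 4 - (-16) = 20 ≠ 0, so rank(C) = 2.
rank(C) = 2 < n = 3, so the pair (A, B) is not completely controllable.

2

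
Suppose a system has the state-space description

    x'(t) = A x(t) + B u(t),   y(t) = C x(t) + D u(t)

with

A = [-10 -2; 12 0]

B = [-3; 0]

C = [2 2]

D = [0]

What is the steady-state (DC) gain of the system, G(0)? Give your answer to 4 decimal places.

-3.0000

G(0) = C(-A)^{-1}B + D = -C A^{-1} B + D.
det A = 24, so A^{-1} = (1/24)·adj(A) = [[0, 1/12], [-1/2, -5/12]]
A^{-1} B = [0, 3/2]^T
C A^{-1} B = 3
G(0) = D - C A^{-1} B = 0 - (3) = -3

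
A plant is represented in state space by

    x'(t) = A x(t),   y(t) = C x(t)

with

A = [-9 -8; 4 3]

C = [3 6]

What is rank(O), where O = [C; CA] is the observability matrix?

1

CA = [[-3, -6]]
Observability matrix O = [C; CA] = [[3, 6], [-3, -6]]
Every row of O is a scalar multiple of row 1 = [3, 6] (multipliers 1, -1), so the rows span a one-dimensional space.
O ≠ 0, hence rank(O) = 1.
rank(O) = 1 < n = 2, so the pair (A, C) is not completely observable.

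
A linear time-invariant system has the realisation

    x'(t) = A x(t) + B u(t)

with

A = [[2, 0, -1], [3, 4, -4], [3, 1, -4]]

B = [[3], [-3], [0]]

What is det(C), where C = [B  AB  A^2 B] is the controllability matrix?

135

AB = [[6], [-3], [6]]
A^2B = [[6], [-18], [-9]]
Controllability matrix C = [B  AB  A^2B] = [[3, 6, 6], [-3, -3, -18], [0, 6, -9]]
Expanding along the first row, det(C) = 3·((-3)·(-9) - (-18)·6) - 6·((-3)·(-9) - (-18)·0) + 6·((-3)·6 - (-3)·0) = 3·135 - 6·27 + 6·(-18) = 135
Since det(C) ≠ 0, rank(C) = 3 and the system is completely controllable.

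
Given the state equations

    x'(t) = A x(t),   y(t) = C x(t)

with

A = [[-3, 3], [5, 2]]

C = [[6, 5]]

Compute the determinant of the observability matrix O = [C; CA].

133

CA = [[7, 28]]
Observability matrix O = [C; CA] = [[6, 5], [7, 28]]
det(O) = 6·28 - 5·7 = 168 - 35 = 133
Since det(O) ≠ 0, rank(O) = 2 and the system is completely observable.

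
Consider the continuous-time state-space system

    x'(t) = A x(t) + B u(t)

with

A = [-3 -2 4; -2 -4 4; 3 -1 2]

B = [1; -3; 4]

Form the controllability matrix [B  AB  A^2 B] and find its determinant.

AB = [[19], [26], [14]]
A^2B = [[-53], [-86], [59]]
Controllability matrix C = [B  AB  A^2B] = [[1, 19, -53], [-3, 26, -86], [4, 14, 59]]
Expanding along the first row, det(C) = 1·(26·59 - (-86)·14) - 19·((-3)·59 - (-86)·4) + (-53)·((-3)·14 - 26·4) = 1·2738 - 19·167 + (-53)·(-146) = 7303
Since det(C) ≠ 0, rank(C) = 3 and the system is completely controllable.

7303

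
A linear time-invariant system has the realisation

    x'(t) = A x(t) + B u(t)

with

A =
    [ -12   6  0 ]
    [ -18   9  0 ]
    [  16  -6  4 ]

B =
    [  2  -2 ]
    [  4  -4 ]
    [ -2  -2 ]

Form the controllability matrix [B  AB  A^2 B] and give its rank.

AB = [[0, 0], [0, 0], [0, -16]]
A^2B = [[0, 0], [0, 0], [0, -64]]
Controllability matrix C = [B  AB  A^2B] = [[2, -2, 0, 0, 0, 0], [4, -4, 0, 0, 0, 0], [-2, -2, 0, -16, 0, -64]]
The rows r1, r2, r3 of C are linearly dependent: -2·r1 + r2 = 0 (check each entry), so rank(C) ≤ 2.
The 2×2 minor from rows 1, 3, columns 1, 2 is 2·(-2) - (-2)·(-2) = -4 - 4 = -8 ≠ 0, so rank(C) = 2.
rank(C) = 2 < n = 3, so the pair (A, B) is not completely controllable.

2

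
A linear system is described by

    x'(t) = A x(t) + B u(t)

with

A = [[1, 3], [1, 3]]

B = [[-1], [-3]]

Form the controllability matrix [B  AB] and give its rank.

2

AB = [[-10], [-10]]
Controllability matrix C = [B  AB] = [[-1, -10], [-3, -10]]
det(C) = (-1)·(-10) - (-10)·(-3) = 10 - 30 = -20 ≠ 0, so rank(C) = 2.
rank(C) = 2 = n, so the pair (A, B) is completely controllable.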